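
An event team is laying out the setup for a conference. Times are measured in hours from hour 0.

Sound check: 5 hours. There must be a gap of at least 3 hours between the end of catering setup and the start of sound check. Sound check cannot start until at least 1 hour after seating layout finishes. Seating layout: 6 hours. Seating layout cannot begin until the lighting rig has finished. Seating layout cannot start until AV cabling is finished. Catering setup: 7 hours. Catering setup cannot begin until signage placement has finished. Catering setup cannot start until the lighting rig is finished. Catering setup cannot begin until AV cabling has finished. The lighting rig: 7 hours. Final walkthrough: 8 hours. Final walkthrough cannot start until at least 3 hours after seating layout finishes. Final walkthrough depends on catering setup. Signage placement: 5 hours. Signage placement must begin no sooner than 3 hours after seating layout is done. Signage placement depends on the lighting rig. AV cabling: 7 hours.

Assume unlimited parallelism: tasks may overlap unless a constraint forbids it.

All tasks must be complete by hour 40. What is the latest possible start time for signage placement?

20

Sound check must finish by hour 40; it takes 5 hours, so it must start by 40 − 5 = hour 35.
Nothing follows final walkthrough; the deadline of hour 40 is its only limit. It must start by 40 − 8 = hour 32.
Catering setup feeds sound check (must start by hour 35, minus 3-hour gap → hour 32); final walkthrough (must start by hour 32). Taking the minimum, catering setup must finish by hour 32 and start by 32 − 7 = hour 25.
Signage placement feeds into catering setup (must start by hour 25); so signage placement must finish by hour 25 and therefore start by hour 20.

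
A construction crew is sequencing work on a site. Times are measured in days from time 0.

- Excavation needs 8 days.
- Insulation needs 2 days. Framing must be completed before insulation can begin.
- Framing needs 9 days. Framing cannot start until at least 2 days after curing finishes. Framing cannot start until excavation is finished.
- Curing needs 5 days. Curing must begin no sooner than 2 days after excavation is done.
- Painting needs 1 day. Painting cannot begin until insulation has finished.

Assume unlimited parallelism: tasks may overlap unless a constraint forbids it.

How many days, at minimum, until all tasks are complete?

Nothing blocks excavation, so it runs from day 0 to day 8.
Curing cannot begin until excavation (finishes day 8, plus 2-day gap → day 10). It runs from day 10 to 10 + 5 = day 15.
Framing has to wait for curing (finishes day 15, plus 2-day gap → day 17); excavation (finishes day 8). The latest of these is day 17, so framing runs day 17 to 17 + 9 = day 26.
After framing (finishes day 26), insulation can start at day 26 and finishes at day 28.
Painting waits on insulation (finishes day 28), so it starts at day 28 and finishes at 28 + 1 = day 29.
All tasks are finished once the last one completes. Finish times: Excavation at 8, Curing at 15, Framing at 26, Insulation at 28, Painting at 29. The latest is day 29.

29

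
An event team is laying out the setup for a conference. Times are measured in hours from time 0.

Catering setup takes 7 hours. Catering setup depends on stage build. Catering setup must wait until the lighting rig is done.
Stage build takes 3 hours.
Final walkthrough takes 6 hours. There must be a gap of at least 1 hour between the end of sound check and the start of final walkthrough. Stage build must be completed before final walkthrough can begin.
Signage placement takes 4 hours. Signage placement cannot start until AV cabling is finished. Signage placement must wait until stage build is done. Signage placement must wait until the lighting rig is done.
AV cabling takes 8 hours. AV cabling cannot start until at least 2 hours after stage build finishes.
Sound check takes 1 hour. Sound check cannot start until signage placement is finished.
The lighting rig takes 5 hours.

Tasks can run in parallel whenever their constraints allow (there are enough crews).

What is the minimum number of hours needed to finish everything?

25

The lighting rig can start immediately at hour 0; it finishes at hour 5.
Stage build can start immediately at hour 0; it finishes at hour 3.
For catering setup: stage build (finishes hour 3); the lighting rig (finishes hour 5). Taking the maximum gives a start of hour 5, and it finishes at 5 + 7 = hour 12.
After stage build (finishes hour 3, plus 2-hour gap → hour 5), AV cabling can start at hour 5 and finishes at hour 13.
For signage placement: AV cabling (finishes hour 13); stage build (finishes hour 3); the lighting rig (finishes hour 5). Taking the maximum gives a start of hour 13, and it finishes at 13 + 4 = hour 17.
Sound check waits on signage placement (finishes hour 17), so it starts at hour 17 and finishes at 17 + 1 = hour 18.
For final walkthrough: sound check (finishes hour 18, plus 1-hour gap → hour 19); stage build (finishes hour 3). Taking the maximum gives a start of hour 19, and it finishes at 19 + 6 = hour 25.
All tasks are finished once the last one completes. Finish times: Stage build at 3, The lighting rig at 5, AV cabling at 13, Signage placement at 17, Catering setup at 12, Sound check at 18, Final walkthrough at 25. The latest is hour 25.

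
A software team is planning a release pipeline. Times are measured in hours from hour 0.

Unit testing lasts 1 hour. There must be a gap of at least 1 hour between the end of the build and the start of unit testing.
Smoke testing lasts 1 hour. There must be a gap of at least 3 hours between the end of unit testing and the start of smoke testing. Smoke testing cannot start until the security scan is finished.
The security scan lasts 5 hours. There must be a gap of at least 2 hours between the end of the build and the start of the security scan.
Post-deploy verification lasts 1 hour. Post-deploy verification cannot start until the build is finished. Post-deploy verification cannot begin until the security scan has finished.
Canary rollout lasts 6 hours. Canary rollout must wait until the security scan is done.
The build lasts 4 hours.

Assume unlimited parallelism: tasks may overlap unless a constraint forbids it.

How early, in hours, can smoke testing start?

The build can start immediately at hour 0; it finishes at hour 4.
After the build (finishes hour 4, plus 2-hour gap → hour 6), the security scan can start at hour 6 and finishes at hour 11.
Unit testing cannot begin until the build (finishes hour 4, plus 1-hour gap → hour 5). It runs from hour 5 to 5 + 1 = hour 6.
Smoke testing waits on unit testing (finishes hour 6, plus 3-hour gap → hour 9); the security scan (finishes hour 11). The latest of these is hour 11, which is the earliest smoke testing can start.

11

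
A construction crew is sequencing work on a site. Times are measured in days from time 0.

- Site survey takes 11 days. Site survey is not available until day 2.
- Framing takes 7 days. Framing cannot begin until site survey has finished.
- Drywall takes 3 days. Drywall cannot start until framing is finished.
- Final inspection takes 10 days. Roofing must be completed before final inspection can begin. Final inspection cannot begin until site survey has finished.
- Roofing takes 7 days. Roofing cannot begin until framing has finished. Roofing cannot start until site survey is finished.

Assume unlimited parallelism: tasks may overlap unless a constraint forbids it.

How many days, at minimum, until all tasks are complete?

Site survey waits on its own release at day 2, so it starts at day 2 and finishes at 2 + 11 = day 13.
Framing cannot begin until site survey (finishes day 13). It runs from day 13 to 13 + 7 = day 20.
After framing (finishes day 20), drywall can start at day 20 and finishes at day 23.
Roofing needs all of framing (finishes day 20); site survey (finishes day 13). That puts its earliest start at day 20; it finishes at 20 + 7 = day 27.
For final inspection: roofing (finishes day 27); site survey (finishes day 13). Taking the maximum gives a start of day 27, and it finishes at 27 + 10 = day 37.
All tasks are finished once the last one completes. Finish times: Site survey at 13, Framing at 20, Roofing at 27, Drywall at 23, Final inspection at 37. The latest is day 37.

37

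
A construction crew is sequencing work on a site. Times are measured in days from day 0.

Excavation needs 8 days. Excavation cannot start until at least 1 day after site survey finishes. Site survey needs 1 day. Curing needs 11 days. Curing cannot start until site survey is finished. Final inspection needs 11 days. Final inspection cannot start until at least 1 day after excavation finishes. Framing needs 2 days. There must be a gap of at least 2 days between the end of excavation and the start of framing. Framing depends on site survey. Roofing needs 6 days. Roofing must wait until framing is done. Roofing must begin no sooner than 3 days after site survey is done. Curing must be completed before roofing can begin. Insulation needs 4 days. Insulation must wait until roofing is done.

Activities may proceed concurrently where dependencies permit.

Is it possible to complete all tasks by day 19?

No

Site survey has no prerequisites, so it starts at day 0 and finishes at day 1.
After site survey (finishes day 1), curing can start at day 1 and finishes at day 12.
Excavation cannot begin until site survey (finishes day 1, plus 1-day gap → day 2). It runs from day 2 to 2 + 8 = day 10.
Final inspection cannot begin until excavation (finishes day 10, plus 1-day gap → day 11). It runs from day 11 to 11 + 11 = day 22.
Framing cannot start until excavation (finishes day 10, plus 2-day gap → day 12); site survey (finishes day 1). The controlling bound is day 12, so framing finishes at 12 + 2 = day 14.
Roofing needs all of framing (finishes day 14); site survey (finishes day 1, plus 3-day gap → day 4); curing (finishes day 12). That puts its earliest start at day 14; it finishes at 14 + 6 = day 20.
Insulation waits on roofing (finishes day 20), so it starts at day 20 and finishes at 20 + 4 = day 24.
The earliest everything can be done is day 24, which is after the deadline of 19, so it is not possible.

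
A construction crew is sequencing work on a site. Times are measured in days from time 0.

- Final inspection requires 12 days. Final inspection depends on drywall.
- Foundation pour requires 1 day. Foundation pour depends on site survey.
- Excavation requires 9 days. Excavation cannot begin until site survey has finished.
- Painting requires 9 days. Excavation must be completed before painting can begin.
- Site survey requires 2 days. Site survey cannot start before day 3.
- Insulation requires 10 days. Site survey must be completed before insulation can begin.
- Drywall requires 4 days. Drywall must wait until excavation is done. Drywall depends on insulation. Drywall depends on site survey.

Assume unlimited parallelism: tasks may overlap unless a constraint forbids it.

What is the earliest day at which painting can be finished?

23

After its own release at day 3, site survey can start at day 3 and finishes at day 5.
After site survey (finishes day 5), excavation can start at day 5 and finishes at day 14.
After excavation (finishes day 14), painting can start at day 14 and finishes at day 23.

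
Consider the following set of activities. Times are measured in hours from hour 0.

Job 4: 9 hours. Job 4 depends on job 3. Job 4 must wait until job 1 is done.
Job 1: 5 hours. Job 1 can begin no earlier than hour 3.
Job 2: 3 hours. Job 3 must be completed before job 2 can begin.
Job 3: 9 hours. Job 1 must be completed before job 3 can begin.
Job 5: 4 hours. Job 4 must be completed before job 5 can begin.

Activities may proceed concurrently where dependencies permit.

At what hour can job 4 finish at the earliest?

Job 1 waits on its own release at hour 3, so it starts at hour 3 and finishes at 3 + 5 = hour 8.
After job 1 (finishes hour 8), job 3 can start at hour 8 and finishes at hour 17.
Job 4 cannot start until job 3 (finishes hour 17); job 1 (finishes hour 8). The controlling bound is hour 17, so job 4 finishes at 17 + 9 = hour 26.

26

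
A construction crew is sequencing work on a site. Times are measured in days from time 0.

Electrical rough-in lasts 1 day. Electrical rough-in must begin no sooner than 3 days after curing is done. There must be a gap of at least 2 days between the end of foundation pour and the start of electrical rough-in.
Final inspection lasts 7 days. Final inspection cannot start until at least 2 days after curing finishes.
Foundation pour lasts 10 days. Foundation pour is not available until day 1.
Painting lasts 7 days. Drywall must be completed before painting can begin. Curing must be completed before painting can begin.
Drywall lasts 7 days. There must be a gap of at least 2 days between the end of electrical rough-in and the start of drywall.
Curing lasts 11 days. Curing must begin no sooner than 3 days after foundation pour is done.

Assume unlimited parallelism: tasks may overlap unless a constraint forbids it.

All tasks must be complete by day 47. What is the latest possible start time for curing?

Painting has no dependents, so it just needs to finish by day 47. Starting by 47 − 7 = day 40 achieves that.
Since painting (must start by day 40) depends on it, drywall must finish by day 40. Backing off its 7-day duration gives a latest start of day 33.
Electrical rough-in must finish before drywall (must start by day 33, minus 2-day gap → day 31). With a 1-day duration, electrical rough-in must start by 31 − 1 = day 30.
Final inspection has no dependents, so it just needs to finish by day 47. Starting by 47 − 7 = day 40 achieves that.
Curing must finish in time for electrical rough-in (must start by day 30, minus 3-day gap → day 27); painting (must start by day 40); final inspection (must start by day 40, minus 2-day gap → day 38). The tightest is day 27, so curing must start by 27 − 11 = day 16.

16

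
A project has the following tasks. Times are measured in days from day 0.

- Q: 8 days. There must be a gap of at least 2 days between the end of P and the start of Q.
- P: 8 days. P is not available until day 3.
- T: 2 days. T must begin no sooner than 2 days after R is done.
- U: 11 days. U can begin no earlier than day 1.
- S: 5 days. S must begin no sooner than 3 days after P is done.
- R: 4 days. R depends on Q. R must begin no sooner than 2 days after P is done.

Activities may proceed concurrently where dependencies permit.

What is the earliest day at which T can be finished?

P waits on its own release at day 3, so it starts at day 3 and finishes at 3 + 8 = day 11.
Q cannot begin until P (finishes day 11, plus 2-day gap → day 13). It runs from day 13 to 13 + 8 = day 21.
R cannot start until Q (finishes day 21); P (finishes day 11, plus 2-day gap → day 13). The controlling bound is day 21, so R finishes at 21 + 4 = day 25.
T cannot begin until R (finishes day 25, plus 2-day gap → day 27). It runs from day 27 to 27 + 2 = day 29.

29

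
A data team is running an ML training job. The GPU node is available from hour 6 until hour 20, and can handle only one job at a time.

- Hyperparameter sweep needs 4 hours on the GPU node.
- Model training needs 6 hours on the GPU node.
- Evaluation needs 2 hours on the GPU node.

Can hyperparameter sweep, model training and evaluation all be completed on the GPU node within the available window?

The GPU node window is 20 − 6 = 14 hours.
Running back to back, the jobs need 4 + 6 + 2 = 12 hours on the GPU node.
Since 12 ≤ 14, they fit within the window.

Yes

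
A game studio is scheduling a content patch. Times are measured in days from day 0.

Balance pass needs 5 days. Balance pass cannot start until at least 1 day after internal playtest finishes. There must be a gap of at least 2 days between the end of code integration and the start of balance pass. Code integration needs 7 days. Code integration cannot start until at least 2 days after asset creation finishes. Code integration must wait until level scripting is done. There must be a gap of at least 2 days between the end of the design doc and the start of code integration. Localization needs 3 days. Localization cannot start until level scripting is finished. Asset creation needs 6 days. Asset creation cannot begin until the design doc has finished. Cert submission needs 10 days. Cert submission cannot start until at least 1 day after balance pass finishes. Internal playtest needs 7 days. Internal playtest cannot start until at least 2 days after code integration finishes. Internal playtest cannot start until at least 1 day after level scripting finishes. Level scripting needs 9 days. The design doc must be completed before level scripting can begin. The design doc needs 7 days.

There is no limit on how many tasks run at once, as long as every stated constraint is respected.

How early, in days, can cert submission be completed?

The design doc has no prerequisites, so it starts at day 0 and finishes at day 7.
Level scripting waits on the design doc (finishes day 7), so it starts at day 7 and finishes at 7 + 9 = day 16.
Asset creation waits on the design doc (finishes day 7), so it starts at day 7 and finishes at 7 + 6 = day 13.
Code integration needs all of asset creation (finishes day 13, plus 2-day gap → day 15); level scripting (finishes day 16); the design doc (finishes day 7, plus 2-day gap → day 9). That puts its earliest start at day 16; it finishes at 16 + 7 = day 23.
For internal playtest: code integration (finishes day 23, plus 2-day gap → day 25); level scripting (finishes day 16, plus 1-day gap → day 17). Taking the maximum gives a start of day 25, and it finishes at 25 + 7 = day 32.
Balance pass needs all of internal playtest (finishes day 32, plus 1-day gap → day 33); code integration (finishes day 23, plus 2-day gap → day 25). That puts its earliest start at day 33; it finishes at 33 + 5 = day 38.
Cert submission cannot begin until balance pass (finishes day 38, plus 1-day gap → day 39). It runs from day 39 to 39 + 10 = day 49.

49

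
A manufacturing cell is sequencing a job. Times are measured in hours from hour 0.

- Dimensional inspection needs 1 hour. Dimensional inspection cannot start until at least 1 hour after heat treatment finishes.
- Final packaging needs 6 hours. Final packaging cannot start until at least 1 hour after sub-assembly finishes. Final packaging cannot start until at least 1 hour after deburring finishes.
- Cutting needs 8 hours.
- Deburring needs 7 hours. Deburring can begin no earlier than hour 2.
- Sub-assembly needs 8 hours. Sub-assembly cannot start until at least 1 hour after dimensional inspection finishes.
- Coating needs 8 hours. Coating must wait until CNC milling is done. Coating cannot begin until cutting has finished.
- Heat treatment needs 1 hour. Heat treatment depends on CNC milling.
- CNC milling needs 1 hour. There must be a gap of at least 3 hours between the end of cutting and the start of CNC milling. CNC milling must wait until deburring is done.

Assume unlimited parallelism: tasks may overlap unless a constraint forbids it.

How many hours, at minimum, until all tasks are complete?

After its own release at hour 2, deburring can start at hour 2 and finishes at hour 9.
Nothing blocks cutting, so it runs from hour 0 to hour 8.
CNC milling cannot start until cutting (finishes hour 8, plus 3-hour gap → hour 11); deburring (finishes hour 9). The controlling bound is hour 11, so CNC milling finishes at 11 + 1 = hour 12.
Coating cannot start until CNC milling (finishes hour 12); cutting (finishes hour 8). The controlling bound is hour 12, so coating finishes at 12 + 8 = hour 20.
After CNC milling (finishes hour 12), heat treatment can start at hour 12 and finishes at hour 13.
Dimensional inspection waits on heat treatment (finishes hour 13, plus 1-hour gap → hour 14), so it starts at hour 14 and finishes at 14 + 1 = hour 15.
Sub-assembly waits on dimensional inspection (finishes hour 15, plus 1-hour gap → hour 16), so it starts at hour 16 and finishes at 16 + 8 = hour 24.
Final packaging cannot start until sub-assembly (finishes hour 24, plus 1-hour gap → hour 25); deburring (finishes hour 9, plus 1-hour gap → hour 10). The controlling bound is hour 25, so final packaging finishes at 25 + 6 = hour 31.
All tasks are finished once the last one completes. Finish times: Cutting at 8, Deburring at 9, CNC milling at 12, Heat treatment at 13, Dimensional inspection at 15, Coating at 20, Sub-assembly at 24, Final packaging at 31. The latest is hour 31.

31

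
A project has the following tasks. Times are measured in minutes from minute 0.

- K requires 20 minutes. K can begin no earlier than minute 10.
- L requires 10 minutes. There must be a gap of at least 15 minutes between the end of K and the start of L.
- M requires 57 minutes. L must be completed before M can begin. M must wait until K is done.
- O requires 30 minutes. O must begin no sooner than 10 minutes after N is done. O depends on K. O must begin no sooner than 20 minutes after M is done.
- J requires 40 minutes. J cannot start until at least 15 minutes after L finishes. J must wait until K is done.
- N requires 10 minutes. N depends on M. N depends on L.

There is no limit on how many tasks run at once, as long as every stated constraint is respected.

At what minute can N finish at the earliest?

122

After its own release at minute 10, K can start at minute 10 and finishes at minute 30.
After K (finishes minute 30, plus 15-minute gap → minute 45), L can start at minute 45 and finishes at minute 55.
For M: L (finishes minute 55); K (finishes minute 30). Taking the maximum gives a start of minute 55, and it finishes at 55 + 57 = minute 112.
N cannot start until M (finishes minute 112); L (finishes minute 55). The controlling bound is minute 112, so N finishes at 112 + 10 = minute 122.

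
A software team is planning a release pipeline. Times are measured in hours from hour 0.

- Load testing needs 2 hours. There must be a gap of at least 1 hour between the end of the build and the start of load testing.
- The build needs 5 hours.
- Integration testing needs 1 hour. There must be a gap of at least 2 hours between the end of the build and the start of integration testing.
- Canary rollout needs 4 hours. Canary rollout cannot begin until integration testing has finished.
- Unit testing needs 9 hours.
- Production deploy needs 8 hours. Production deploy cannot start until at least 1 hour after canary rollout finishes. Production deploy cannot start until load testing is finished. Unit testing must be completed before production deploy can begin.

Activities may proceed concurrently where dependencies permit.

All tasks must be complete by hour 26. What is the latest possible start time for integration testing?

12

Nothing follows production deploy; the deadline of hour 26 is its only limit. It must start by 26 − 8 = hour 18.
Since production deploy (must start by hour 18, minus 1-hour gap → hour 17) depends on it, canary rollout must finish by hour 17. Backing off its 4-hour duration gives a latest start of hour 13.
Integration testing must finish before canary rollout (must start by hour 13). With a 1-hour duration, integration testing must start by 13 − 1 = hour 12.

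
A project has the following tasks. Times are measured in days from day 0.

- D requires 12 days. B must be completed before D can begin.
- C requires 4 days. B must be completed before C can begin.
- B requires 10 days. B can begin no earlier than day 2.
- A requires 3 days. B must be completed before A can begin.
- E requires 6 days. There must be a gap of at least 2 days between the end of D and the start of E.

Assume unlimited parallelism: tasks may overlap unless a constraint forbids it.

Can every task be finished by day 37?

After its own release at day 2, B can start at day 2 and finishes at day 12.
After B (finishes day 12), D can start at day 12 and finishes at day 24.
E cannot begin until D (finishes day 24, plus 2-day gap → day 26). It runs from day 26 to 26 + 6 = day 32.
C cannot begin until B (finishes day 12). It runs from day 12 to 12 + 4 = day 16.
A waits on B (finishes day 12), so it starts at day 12 and finishes at 12 + 3 = day 15.
Every task is finished by day 32, which is no later than the deadline of 37, so the schedule is feasible.

Yes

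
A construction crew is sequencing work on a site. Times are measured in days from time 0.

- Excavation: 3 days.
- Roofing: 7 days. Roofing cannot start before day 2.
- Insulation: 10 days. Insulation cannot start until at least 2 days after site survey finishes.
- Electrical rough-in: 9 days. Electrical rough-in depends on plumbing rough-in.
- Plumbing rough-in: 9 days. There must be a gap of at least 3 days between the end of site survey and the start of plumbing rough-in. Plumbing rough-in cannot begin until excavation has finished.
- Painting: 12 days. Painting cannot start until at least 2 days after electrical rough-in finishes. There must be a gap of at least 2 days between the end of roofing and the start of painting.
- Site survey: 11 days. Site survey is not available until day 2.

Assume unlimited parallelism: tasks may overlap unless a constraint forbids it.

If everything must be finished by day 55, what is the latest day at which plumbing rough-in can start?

Nothing follows painting; the deadline of day 55 is its only limit. It must start by 55 − 12 = day 43.
Since painting (must start by day 43, minus 2-day gap → day 41) depends on it, electrical rough-in must finish by day 41. Backing off its 9-day duration gives a latest start of day 32.
Plumbing rough-in has to be done before electrical rough-in (must start by day 32). That means finishing by day 32, i.e. starting by 32 − 9 = day 23.

23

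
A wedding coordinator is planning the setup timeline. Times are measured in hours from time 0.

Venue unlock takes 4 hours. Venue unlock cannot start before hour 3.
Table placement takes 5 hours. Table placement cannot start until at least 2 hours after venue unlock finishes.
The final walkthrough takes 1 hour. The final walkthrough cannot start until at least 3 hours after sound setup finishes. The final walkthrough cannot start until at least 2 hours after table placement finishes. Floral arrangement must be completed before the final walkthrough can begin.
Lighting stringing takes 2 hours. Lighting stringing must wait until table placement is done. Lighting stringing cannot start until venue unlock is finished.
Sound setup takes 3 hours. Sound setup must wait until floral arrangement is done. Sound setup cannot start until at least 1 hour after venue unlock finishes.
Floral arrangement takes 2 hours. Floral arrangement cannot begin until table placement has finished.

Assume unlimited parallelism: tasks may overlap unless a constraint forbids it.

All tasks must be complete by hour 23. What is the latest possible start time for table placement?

Nothing follows the final walkthrough; the deadline of hour 23 is its only limit. It must start by 23 − 1 = hour 22.
Sound setup feeds into the final walkthrough (must start by hour 22, minus 3-hour gap → hour 19); so sound setup must finish by hour 19 and therefore start by hour 16.
Floral arrangement must finish in time for sound setup (must start by hour 16); the final walkthrough (must start by hour 22). The tightest is hour 16, so floral arrangement must start by 16 − 2 = hour 14.
Lighting stringing must finish by hour 23; it takes 2 hours, so it must start by 23 − 2 = hour 21.
For table placement: floral arrangement (must start by hour 14); lighting stringing (must start by hour 21); the final walkthrough (must start by hour 22, minus 2-hour gap → hour 20). The most restrictive is hour 14; with a 5-hour duration, table placement must start by hour 9.

9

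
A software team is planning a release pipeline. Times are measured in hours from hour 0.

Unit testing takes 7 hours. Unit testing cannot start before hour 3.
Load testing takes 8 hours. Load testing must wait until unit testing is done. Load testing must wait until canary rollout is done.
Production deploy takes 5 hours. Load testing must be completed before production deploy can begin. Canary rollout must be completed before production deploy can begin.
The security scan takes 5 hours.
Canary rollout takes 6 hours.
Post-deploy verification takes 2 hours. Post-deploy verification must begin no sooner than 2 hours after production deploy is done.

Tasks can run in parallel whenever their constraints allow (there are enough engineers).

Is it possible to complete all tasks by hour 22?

Nothing blocks canary rollout, so it runs from hour 0 to hour 6.
Nothing blocks the security scan, so it runs from hour 0 to hour 5.
Unit testing cannot begin until its own release at hour 3. It runs from hour 3 to 3 + 7 = hour 10.
For load testing: unit testing (finishes hour 10); canary rollout (finishes hour 6). Taking the maximum gives a start of hour 10, and it finishes at 10 + 8 = hour 18.
For production deploy: load testing (finishes hour 18); canary rollout (finishes hour 6). Taking the maximum gives a start of hour 18, and it finishes at 18 + 5 = hour 23.
Post-deploy verification waits on production deploy (finishes hour 23, plus 2-hour gap → hour 25), so it starts at hour 25 and finishes at 25 + 2 = hour 27.
The earliest everything can be done is hour 27, which is after the deadline of 22, so it is not possible.

No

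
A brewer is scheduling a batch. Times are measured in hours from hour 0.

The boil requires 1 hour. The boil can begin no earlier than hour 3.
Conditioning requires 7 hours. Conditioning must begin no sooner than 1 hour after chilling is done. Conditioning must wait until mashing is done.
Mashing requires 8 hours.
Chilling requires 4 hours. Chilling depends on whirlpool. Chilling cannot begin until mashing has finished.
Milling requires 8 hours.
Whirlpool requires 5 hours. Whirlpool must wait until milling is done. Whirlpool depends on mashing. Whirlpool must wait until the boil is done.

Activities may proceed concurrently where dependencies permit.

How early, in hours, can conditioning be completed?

The boil cannot begin until its own release at hour 3. It runs from hour 3 to 3 + 1 = hour 4.
Nothing blocks mashing, so it runs from hour 0 to hour 8.
Milling has no prerequisites, so it starts at hour 0 and finishes at hour 8.
For whirlpool: milling (finishes hour 8); mashing (finishes hour 8); the boil (finishes hour 4). Taking the maximum gives a start of hour 8, and it finishes at 8 + 5 = hour 13.
Chilling has to wait for whirlpool (finishes hour 13); mashing (finishes hour 8). The latest of these is hour 13, so chilling runs hour 13 to 13 + 4 = hour 17.
For conditioning: chilling (finishes hour 17, plus 1-hour gap → hour 18); mashing (finishes hour 8). Taking the maximum gives a start of hour 18, and it finishes at 18 + 7 = hour 25.

25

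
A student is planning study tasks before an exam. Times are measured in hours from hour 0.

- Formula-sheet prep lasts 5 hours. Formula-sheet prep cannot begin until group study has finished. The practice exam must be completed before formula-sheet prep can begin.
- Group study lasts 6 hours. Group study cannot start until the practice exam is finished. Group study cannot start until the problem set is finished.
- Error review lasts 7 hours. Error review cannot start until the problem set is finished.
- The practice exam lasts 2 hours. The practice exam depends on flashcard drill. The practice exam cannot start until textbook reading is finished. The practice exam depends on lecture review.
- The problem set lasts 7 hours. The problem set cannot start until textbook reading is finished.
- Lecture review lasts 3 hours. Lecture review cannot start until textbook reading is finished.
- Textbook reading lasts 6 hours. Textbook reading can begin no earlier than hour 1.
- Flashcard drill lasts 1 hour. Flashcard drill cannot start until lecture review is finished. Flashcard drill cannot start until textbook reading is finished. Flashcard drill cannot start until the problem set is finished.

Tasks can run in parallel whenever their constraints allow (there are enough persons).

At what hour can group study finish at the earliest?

23

After its own release at hour 1, textbook reading can start at hour 1 and finishes at hour 7.
After textbook reading (finishes hour 7), the problem set can start at hour 7 and finishes at hour 14.
Lecture review waits on textbook reading (finishes hour 7), so it starts at hour 7 and finishes at 7 + 3 = hour 10.
Flashcard drill has to wait for lecture review (finishes hour 10); textbook reading (finishes hour 7); the problem set (finishes hour 14). The latest of these is hour 14, so flashcard drill runs hour 14 to 14 + 1 = hour 15.
For the practice exam: flashcard drill (finishes hour 15); textbook reading (finishes hour 7); lecture review (finishes hour 10). Taking the maximum gives a start of hour 15, and it finishes at 15 + 2 = hour 17.
Group study has to wait for the practice exam (finishes hour 17); the problem set (finishes hour 14). The latest of these is hour 17, so group study runs hour 17 to 17 + 6 = hour 23.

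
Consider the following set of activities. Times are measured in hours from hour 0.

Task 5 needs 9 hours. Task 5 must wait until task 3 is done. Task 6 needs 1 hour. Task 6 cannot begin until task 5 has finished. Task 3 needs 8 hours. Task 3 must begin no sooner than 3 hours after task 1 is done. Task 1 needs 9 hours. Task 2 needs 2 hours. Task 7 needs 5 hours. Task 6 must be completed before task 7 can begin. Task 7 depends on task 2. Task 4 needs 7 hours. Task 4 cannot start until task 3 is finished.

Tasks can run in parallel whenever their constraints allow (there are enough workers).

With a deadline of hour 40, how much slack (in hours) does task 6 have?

Nothing blocks task 1, so it runs from hour 0 to hour 9.
Task 3 cannot begin until task 1 (finishes hour 9, plus 3-hour gap → hour 12). It runs from hour 12 to 12 + 8 = hour 20.
Task 5 waits on task 3 (finishes hour 20), so it starts at hour 20 and finishes at 20 + 9 = hour 29.
Task 6 waits on task 5 (finishes hour 29), so it starts at hour 29 and finishes at 29 + 1 = hour 30.

Working backward from the deadline:
To finish by hour 40, task 7 (duration 5) must start no later than hour 35.
Task 6 has to be done before task 7 (must start by hour 35). That means finishing by hour 35, i.e. starting by 35 − 1 = hour 34.
So task 6 can start as early as hour 29 and as late as hour 34, giving 34 − 29 = 5 hours of slack.

5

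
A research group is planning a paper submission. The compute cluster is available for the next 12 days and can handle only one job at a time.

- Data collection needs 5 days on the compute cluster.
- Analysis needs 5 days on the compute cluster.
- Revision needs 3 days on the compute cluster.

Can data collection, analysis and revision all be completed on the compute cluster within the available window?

No

Running back to back, the jobs need 5 + 5 + 3 = 13 days on the compute cluster.
Since 13 > 12, they cannot all fit.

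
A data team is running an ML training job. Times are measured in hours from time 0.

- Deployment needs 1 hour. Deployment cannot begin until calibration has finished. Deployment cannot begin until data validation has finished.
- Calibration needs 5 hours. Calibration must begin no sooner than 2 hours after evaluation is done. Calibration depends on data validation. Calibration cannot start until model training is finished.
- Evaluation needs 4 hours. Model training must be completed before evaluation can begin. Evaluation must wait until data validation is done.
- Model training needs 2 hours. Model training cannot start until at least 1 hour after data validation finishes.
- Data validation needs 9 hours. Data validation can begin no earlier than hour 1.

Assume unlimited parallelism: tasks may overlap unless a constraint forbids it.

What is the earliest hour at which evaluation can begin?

13

After its own release at hour 1, data validation can start at hour 1 and finishes at hour 10.
After data validation (finishes hour 10, plus 1-hour gap → hour 11), model training can start at hour 11 and finishes at hour 13.
Evaluation waits on model training (finishes hour 13); data validation (finishes hour 10). The latest of these is hour 13, which is the earliest evaluation can start.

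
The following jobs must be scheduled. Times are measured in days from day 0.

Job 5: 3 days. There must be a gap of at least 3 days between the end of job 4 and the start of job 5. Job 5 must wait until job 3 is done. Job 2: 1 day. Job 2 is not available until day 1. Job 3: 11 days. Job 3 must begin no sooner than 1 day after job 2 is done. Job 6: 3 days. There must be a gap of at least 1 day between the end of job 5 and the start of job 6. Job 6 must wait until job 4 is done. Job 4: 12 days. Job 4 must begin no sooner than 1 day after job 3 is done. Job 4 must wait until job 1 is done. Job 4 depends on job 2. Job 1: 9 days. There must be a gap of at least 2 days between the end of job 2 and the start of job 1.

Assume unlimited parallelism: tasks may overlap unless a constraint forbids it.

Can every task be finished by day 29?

No

After its own release at day 1, job 2 can start at day 1 and finishes at day 2.
Job 3 waits on job 2 (finishes day 2, plus 1-day gap → day 3), so it starts at day 3 and finishes at 3 + 11 = day 14.
Job 1 cannot begin until job 2 (finishes day 2, plus 2-day gap → day 4). It runs from day 4 to 4 + 9 = day 13.
Job 4 has to wait for job 3 (finishes day 14, plus 1-day gap → day 15); job 1 (finishes day 13); job 2 (finishes day 2). The latest of these is day 15, so job 4 runs day 15 to 15 + 12 = day 27.
Job 5 needs all of job 4 (finishes day 27, plus 3-day gap → day 30); job 3 (finishes day 14). That puts its earliest start at day 30; it finishes at 30 + 3 = day 33.
For job 6: job 5 (finishes day 33, plus 1-day gap → day 34); job 4 (finishes day 27). Taking the maximum gives a start of day 34, and it finishes at 34 + 3 = day 37.
The earliest everything can be done is day 37, which is after the deadline of 29, so it is not possible.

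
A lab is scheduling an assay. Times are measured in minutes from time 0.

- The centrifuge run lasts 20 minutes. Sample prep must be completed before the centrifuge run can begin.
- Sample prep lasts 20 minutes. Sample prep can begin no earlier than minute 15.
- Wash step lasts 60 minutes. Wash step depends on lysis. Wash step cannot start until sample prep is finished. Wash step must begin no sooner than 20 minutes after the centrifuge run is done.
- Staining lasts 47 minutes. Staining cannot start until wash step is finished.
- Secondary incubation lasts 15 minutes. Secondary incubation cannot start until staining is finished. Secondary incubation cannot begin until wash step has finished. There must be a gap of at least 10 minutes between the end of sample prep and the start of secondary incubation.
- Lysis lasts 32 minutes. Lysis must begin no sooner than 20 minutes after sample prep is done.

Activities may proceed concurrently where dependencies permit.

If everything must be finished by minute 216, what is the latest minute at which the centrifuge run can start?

Nothing follows secondary incubation; the deadline of minute 216 is its only limit. It must start by 216 − 15 = minute 201.
Staining must finish before secondary incubation (must start by minute 201). With a 47-minute duration, staining must start by 201 − 47 = minute 154.
For wash step: staining (must start by minute 154); secondary incubation (must start by minute 201). The most restrictive is minute 154; with a 60-minute duration, wash step must start by minute 94.
The centrifuge run feeds into wash step (must start by minute 94, minus 20-minute gap → minute 74); so the centrifuge run must finish by minute 74 and therefore start by minute 54.

54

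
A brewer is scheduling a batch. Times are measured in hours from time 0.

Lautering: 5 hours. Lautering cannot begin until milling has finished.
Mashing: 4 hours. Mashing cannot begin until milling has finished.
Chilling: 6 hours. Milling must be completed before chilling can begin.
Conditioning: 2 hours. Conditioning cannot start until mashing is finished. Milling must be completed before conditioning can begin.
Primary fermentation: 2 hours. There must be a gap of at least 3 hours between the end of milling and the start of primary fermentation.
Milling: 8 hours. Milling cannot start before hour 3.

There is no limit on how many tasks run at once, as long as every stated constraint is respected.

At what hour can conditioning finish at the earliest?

17

After its own release at hour 3, milling can start at hour 3 and finishes at hour 11.
After milling (finishes hour 11), mashing can start at hour 11 and finishes at hour 15.
For conditioning: mashing (finishes hour 15); milling (finishes hour 11). Taking the maximum gives a start of hour 15, and it finishes at 15 + 2 = hour 17.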